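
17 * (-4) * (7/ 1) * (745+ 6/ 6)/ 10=-177548/ 5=-35509.60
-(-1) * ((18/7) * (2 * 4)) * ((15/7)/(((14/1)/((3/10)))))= 324/343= 0.94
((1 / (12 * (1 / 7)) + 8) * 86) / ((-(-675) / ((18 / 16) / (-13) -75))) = -11528687 / 140400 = -82.11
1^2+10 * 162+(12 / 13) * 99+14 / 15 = 1713.32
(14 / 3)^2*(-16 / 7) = -448 / 9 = -49.78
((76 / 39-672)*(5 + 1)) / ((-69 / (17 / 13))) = 888488 / 11661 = 76.19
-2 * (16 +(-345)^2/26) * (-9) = 82689.92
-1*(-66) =66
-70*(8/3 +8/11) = -7840/33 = -237.58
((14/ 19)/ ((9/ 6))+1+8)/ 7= 541/ 399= 1.36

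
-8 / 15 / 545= -8 / 8175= -0.00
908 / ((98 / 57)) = 25878 / 49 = 528.12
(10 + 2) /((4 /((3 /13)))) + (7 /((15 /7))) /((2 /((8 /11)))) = 4033 /2145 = 1.88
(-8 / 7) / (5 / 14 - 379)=0.00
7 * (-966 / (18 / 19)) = -21413 / 3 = -7137.67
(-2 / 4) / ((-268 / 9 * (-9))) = -1 / 536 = -0.00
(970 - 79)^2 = 793881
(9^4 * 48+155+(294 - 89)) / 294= 52548 / 49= 1072.41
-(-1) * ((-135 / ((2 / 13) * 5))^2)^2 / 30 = 5059495467 / 160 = 31621846.67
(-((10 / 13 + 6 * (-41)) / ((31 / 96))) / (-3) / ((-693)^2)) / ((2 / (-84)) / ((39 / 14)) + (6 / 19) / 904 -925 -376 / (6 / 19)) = 876113408 / 3516515026147431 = 0.00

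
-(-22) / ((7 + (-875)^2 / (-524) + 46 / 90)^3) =-0.00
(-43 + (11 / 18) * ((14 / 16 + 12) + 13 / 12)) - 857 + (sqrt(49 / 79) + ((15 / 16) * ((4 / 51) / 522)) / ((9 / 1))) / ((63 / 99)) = -3987095485 / 4472496 + 11 * sqrt(79) / 79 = -890.23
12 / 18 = 2 / 3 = 0.67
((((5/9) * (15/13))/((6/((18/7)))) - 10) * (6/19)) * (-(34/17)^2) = 21240/1729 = 12.28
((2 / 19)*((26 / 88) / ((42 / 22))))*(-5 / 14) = -65 / 11172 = -0.01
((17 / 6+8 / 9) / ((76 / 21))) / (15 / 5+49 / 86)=20167 / 69996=0.29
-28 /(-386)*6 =84 /193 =0.44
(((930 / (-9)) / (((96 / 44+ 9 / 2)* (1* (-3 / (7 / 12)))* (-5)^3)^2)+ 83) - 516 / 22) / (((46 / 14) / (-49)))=-3070889429923 / 3458193750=-888.00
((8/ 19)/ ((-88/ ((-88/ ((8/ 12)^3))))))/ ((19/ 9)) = 243/ 361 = 0.67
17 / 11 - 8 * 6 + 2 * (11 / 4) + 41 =1 / 22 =0.05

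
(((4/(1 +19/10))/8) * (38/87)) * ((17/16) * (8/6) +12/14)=18145/105966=0.17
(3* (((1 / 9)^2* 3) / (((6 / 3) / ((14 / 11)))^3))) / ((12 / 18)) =343 / 7986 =0.04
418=418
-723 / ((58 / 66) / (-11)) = 262449 / 29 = 9049.97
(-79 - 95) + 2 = -172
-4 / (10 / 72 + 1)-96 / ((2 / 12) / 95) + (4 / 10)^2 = -56091436 / 1025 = -54723.35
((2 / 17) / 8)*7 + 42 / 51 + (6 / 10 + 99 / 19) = 43521 / 6460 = 6.74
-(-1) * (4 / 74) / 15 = 2 / 555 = 0.00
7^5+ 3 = 16810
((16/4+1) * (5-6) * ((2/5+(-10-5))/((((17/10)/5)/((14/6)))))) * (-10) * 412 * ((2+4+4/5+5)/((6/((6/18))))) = -621069400/459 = -1353092.37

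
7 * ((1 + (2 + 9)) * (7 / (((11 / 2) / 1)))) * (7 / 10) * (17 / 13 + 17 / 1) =979608 / 715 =1370.08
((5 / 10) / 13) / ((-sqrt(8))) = -0.01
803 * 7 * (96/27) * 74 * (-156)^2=35991667712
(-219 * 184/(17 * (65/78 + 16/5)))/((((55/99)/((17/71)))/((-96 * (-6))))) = -1253366784/8591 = -145893.00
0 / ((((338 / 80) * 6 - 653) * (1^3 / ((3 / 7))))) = 0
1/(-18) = -1/18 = -0.06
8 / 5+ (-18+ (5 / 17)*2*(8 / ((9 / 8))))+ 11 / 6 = -15887 / 1530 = -10.38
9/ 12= 3/ 4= 0.75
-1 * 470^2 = -220900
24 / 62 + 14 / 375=4934 / 11625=0.42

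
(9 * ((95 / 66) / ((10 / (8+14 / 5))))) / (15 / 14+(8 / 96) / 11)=64638 / 4985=12.97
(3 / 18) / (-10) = -1 / 60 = -0.02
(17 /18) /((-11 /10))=-85 /99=-0.86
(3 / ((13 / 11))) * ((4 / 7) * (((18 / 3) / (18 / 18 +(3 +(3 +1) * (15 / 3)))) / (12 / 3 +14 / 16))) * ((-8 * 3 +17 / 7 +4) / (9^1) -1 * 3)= -704 / 1911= -0.37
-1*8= -8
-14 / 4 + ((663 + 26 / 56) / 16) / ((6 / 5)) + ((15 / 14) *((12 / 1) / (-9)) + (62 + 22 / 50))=6186893 / 67200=92.07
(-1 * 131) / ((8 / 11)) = -1441 / 8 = -180.12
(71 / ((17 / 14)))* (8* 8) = 63616 / 17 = 3742.12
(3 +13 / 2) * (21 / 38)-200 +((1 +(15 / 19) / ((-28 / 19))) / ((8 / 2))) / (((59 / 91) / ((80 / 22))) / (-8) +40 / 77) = -123915599 / 637044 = -194.52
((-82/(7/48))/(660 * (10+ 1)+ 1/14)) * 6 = -47232/101641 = -0.46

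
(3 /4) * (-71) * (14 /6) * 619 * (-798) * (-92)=-5646479622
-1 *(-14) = 14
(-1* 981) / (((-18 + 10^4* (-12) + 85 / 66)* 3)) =0.00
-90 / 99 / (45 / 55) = -10 / 9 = -1.11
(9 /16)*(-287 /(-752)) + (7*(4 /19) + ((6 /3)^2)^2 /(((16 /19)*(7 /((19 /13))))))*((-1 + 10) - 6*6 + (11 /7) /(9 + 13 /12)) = -17969966313 /123219712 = -145.84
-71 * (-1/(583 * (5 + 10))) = 71/8745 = 0.01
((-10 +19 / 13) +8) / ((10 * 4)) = -7 / 520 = -0.01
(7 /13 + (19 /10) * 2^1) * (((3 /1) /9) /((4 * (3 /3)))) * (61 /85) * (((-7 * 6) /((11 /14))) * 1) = -842898 /60775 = -13.87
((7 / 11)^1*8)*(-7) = -392 / 11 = -35.64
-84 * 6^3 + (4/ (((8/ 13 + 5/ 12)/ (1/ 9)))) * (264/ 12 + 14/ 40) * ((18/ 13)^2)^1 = -189683856/ 10465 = -18125.55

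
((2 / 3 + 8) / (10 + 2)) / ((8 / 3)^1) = 13 / 48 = 0.27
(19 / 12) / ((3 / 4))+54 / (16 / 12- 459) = 24629 / 12357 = 1.99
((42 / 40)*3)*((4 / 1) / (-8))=-63 / 40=-1.58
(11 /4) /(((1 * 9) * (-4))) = -11 /144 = -0.08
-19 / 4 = -4.75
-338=-338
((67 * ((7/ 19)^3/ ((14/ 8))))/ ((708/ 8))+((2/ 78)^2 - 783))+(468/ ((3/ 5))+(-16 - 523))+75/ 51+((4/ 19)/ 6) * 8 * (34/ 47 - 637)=-353659058749492/ 491800320999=-719.11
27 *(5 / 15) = 9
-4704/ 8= -588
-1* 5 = -5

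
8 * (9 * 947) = 68184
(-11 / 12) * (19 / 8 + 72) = -6545 / 96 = -68.18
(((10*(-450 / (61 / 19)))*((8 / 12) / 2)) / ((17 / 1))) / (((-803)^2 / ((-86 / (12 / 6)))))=1225500 / 668666933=0.00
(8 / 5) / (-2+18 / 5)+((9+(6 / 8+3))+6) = 79 / 4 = 19.75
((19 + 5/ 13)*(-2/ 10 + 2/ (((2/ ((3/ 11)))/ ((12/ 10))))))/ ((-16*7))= -63/ 2860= -0.02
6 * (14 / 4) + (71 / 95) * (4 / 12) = 6056 / 285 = 21.25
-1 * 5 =-5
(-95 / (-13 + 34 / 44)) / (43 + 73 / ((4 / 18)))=4180 / 199867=0.02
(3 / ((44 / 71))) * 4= 213 / 11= 19.36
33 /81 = 11 /27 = 0.41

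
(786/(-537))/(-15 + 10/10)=131/1253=0.10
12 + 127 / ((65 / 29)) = 4463 / 65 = 68.66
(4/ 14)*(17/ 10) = 17/ 35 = 0.49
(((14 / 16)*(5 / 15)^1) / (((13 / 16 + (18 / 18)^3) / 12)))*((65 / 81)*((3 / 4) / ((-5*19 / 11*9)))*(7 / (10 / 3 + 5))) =-0.01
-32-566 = -598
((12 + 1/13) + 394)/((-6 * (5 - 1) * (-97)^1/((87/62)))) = 153091/625456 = 0.24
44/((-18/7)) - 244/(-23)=-1346/207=-6.50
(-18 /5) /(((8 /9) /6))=-243 /10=-24.30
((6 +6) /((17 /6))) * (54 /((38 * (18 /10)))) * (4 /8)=540 /323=1.67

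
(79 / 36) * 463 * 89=3255353 / 36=90426.47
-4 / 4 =-1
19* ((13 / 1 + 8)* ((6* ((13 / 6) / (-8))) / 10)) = -5187 / 80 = -64.84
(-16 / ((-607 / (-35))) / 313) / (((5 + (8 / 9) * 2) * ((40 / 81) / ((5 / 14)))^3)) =-23914845 / 145378073344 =-0.00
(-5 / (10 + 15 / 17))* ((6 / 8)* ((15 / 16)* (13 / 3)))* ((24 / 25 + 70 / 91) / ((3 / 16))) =-4777 / 370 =-12.91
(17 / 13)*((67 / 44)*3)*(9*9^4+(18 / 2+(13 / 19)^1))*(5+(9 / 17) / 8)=11953891095 / 6688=1787364.10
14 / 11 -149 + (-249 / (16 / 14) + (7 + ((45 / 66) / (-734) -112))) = -1381691 / 2936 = -470.60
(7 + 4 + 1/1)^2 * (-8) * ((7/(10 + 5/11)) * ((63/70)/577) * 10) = -798336/66355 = -12.03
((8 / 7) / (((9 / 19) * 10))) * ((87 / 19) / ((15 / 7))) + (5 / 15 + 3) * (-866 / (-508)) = 177107 / 28575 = 6.20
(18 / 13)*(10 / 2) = 90 / 13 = 6.92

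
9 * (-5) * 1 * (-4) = 180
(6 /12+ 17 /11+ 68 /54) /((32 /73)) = 143299 /19008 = 7.54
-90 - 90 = -180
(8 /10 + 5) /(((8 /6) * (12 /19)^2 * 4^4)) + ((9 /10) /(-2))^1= -100123 /245760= -0.41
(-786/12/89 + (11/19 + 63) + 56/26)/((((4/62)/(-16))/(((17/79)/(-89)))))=6023928308/154562473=38.97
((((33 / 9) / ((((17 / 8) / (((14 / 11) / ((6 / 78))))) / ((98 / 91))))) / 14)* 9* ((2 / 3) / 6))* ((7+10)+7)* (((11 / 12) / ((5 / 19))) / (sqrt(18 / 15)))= 23408* sqrt(30) / 765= 167.60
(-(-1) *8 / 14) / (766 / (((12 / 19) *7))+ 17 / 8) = 96 / 29465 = 0.00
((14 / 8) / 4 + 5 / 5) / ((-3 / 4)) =-23 / 12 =-1.92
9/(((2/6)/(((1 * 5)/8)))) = 135/8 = 16.88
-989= -989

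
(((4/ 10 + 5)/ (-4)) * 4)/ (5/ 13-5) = 117/ 100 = 1.17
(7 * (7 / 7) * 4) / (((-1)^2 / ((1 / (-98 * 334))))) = -0.00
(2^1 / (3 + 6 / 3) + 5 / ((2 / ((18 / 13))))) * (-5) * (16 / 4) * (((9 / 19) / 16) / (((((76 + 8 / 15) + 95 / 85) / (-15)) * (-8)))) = -8640675 / 156507104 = -0.06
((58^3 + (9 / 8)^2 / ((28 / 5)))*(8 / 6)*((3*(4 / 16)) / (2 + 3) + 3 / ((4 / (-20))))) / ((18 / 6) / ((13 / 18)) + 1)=-449988107283 / 600320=-749580.40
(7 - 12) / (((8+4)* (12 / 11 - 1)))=-55 / 12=-4.58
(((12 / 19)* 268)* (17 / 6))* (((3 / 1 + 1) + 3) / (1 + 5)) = 31892 / 57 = 559.51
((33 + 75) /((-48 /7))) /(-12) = 21 /16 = 1.31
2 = 2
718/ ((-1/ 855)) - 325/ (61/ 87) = -37475565/ 61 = -614353.52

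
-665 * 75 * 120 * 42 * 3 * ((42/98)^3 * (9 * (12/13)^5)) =-358043935.51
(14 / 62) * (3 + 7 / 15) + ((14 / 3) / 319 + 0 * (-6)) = 118286 / 148335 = 0.80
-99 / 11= -9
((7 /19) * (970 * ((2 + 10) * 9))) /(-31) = -733320 /589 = -1245.03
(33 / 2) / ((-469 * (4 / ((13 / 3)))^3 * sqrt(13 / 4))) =-1859 * sqrt(13) / 270144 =-0.02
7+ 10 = 17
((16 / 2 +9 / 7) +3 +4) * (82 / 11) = 9348 / 77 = 121.40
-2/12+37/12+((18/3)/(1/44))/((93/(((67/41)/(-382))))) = 8461259/2913132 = 2.90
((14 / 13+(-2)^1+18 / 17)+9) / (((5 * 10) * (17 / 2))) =2019 / 93925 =0.02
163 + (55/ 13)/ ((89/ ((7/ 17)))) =3206432/ 19669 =163.02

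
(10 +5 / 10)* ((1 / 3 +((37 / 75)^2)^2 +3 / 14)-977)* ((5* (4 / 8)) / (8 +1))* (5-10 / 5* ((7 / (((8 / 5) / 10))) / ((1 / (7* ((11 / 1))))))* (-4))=-259074479770229 / 3375000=-76762808.82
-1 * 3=-3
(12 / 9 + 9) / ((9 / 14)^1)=434 / 27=16.07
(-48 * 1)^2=2304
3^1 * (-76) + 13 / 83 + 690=38359 / 83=462.16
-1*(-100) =100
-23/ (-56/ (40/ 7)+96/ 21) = 805/ 183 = 4.40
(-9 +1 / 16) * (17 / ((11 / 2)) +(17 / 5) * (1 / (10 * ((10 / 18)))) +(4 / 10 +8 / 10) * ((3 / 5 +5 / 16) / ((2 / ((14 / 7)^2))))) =-421343 / 8000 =-52.67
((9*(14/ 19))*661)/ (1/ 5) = 416430/ 19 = 21917.37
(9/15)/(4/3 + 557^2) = 9/4653755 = 0.00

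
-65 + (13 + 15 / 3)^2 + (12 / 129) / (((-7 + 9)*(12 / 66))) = 11148 / 43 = 259.26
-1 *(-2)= 2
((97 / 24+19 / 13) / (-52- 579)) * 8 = -1717 / 24609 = -0.07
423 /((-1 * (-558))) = 47 /62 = 0.76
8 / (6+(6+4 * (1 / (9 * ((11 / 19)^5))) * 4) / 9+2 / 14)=730527336 / 899140999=0.81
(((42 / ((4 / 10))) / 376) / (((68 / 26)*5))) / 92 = 273 / 1176128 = 0.00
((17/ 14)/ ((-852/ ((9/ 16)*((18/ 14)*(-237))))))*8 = 1.95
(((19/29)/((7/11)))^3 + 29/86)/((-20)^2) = 1027719677/287770688800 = 0.00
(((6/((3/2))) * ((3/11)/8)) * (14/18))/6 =7/396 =0.02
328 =328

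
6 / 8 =3 / 4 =0.75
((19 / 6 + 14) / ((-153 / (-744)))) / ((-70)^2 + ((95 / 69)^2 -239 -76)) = 3378194 / 185624785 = 0.02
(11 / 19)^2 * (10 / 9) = 1210 / 3249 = 0.37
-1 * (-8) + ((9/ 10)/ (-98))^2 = 7683281/ 960400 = 8.00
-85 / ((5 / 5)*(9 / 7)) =-595 / 9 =-66.11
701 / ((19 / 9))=6309 / 19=332.05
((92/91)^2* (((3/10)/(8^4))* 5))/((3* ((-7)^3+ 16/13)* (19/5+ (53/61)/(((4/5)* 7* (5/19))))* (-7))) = 161345/13580207362176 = 0.00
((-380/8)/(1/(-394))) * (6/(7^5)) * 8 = 898320/16807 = 53.45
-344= -344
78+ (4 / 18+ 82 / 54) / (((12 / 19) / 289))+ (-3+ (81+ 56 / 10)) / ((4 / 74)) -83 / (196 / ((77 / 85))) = 46667225 / 19278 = 2420.75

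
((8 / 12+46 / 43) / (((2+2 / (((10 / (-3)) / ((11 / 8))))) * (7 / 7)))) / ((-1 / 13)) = -19.21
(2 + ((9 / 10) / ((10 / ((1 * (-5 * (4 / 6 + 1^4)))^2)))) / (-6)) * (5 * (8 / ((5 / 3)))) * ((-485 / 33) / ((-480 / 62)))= 69161 / 1584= 43.66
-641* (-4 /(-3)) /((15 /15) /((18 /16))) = -961.50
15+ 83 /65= 1058 /65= 16.28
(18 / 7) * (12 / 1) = 216 / 7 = 30.86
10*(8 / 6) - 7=19 / 3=6.33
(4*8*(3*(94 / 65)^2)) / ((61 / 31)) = 26295936 / 257725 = 102.03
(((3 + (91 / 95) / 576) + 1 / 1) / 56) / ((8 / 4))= 218971 / 6128640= 0.04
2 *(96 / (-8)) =-24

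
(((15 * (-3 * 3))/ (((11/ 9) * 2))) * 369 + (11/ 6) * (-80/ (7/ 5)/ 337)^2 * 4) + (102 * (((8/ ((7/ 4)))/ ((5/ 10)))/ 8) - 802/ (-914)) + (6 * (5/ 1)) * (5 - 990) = -8360707999499903/ 167847940722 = -49811.20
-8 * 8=-64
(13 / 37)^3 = 2197 / 50653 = 0.04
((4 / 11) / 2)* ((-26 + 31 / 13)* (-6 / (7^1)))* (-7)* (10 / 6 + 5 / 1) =-24560 / 143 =-171.75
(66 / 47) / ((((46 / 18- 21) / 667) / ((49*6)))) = -58241106 / 3901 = -14929.79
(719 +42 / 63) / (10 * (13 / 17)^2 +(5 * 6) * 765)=623951 / 19902720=0.03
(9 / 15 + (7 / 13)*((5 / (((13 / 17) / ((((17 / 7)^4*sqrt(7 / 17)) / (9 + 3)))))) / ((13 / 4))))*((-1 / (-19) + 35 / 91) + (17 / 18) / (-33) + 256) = 37619761 / 244530 + 15710200292405*sqrt(119) / 331687289934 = 670.53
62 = 62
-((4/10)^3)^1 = -8/125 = -0.06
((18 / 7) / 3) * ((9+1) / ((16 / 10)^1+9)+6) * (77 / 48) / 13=506 / 689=0.73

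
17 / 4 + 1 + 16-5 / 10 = 83 / 4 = 20.75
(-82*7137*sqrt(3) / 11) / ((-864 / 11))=32513*sqrt(3) / 48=1173.21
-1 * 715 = -715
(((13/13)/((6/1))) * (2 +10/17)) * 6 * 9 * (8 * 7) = 22176/17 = 1304.47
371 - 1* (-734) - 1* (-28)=1133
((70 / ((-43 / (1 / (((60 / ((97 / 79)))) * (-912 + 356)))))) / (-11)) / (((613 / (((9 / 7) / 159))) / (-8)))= 0.00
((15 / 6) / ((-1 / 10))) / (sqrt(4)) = -25 / 2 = -12.50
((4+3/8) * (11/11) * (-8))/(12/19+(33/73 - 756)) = 48545/1047069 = 0.05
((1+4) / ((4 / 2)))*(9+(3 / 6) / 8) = 725 / 32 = 22.66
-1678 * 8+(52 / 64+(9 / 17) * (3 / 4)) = -3650999 / 272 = -13422.79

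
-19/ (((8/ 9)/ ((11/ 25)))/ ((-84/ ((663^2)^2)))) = 1463/ 357816492150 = 0.00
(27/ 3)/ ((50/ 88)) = 15.84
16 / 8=2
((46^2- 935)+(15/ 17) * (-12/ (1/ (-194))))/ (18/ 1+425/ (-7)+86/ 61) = -23483719/ 299829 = -78.32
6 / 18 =1 / 3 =0.33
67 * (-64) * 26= -111488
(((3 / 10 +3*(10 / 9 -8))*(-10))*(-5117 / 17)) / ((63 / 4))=-105092 / 27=-3892.30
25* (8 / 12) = 50 / 3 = 16.67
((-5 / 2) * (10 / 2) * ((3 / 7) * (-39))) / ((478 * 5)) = 585 / 6692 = 0.09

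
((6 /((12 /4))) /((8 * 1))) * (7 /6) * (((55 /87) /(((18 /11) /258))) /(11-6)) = 36421 /6264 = 5.81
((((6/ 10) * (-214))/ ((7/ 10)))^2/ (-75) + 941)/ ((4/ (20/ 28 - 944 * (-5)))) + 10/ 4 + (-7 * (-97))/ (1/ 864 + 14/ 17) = 48355527695011/ 83095180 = 581929.39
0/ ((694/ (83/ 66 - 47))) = 0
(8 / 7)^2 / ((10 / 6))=192 / 245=0.78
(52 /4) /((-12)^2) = 13 /144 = 0.09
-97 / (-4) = 97 / 4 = 24.25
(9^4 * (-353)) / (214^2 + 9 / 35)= -50.57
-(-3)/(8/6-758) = -9/2270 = -0.00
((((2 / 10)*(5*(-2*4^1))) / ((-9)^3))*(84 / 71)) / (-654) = -112 / 5641731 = -0.00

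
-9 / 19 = -0.47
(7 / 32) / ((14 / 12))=0.19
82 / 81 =1.01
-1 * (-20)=20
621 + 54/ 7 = 4401/ 7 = 628.71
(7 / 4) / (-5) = -7 / 20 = -0.35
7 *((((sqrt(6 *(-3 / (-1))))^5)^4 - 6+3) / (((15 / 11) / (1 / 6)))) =91641992149939 / 30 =3054733071664.63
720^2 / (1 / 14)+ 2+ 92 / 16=29030431 / 4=7257607.75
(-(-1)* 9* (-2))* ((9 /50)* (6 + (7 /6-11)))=621 /50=12.42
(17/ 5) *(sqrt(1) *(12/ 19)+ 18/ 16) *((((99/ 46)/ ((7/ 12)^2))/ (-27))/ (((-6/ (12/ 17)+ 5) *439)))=299574/ 329010745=0.00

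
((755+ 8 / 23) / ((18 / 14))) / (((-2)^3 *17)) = -40537 / 9384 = -4.32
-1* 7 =-7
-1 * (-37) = 37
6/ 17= 0.35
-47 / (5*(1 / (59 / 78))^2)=-163607 / 30420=-5.38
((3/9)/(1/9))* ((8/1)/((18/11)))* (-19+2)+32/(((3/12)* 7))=-231.05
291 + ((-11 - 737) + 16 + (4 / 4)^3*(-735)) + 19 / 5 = -5861 / 5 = -1172.20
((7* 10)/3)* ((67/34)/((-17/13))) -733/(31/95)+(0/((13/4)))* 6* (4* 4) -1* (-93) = -58819019/26877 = -2188.45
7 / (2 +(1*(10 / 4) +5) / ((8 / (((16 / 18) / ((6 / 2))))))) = 126 / 41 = 3.07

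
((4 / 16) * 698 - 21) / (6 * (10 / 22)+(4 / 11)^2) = 37147 / 692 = 53.68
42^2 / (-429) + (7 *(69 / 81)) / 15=-215117 / 57915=-3.71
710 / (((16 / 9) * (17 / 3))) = 70.48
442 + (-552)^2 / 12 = 25834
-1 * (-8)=8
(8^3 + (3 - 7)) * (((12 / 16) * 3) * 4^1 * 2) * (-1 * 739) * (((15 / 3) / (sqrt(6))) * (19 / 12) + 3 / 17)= -8916035 * sqrt(6) - 20272248 / 17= -23032221.46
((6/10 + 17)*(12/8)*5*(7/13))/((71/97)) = 89628/923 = 97.11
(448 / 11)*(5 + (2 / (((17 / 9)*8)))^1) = 39088 / 187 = 209.03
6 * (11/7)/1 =66/7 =9.43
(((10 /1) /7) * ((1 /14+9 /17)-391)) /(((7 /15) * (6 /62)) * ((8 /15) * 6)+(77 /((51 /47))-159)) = 1080136875 /170227862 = 6.35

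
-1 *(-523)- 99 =424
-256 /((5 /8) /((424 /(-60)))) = 217088 /75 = 2894.51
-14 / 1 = -14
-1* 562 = -562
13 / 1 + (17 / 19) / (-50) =12333 / 950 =12.98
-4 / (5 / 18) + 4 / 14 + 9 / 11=-5119 / 385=-13.30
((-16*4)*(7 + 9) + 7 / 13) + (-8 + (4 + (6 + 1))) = -13266 / 13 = -1020.46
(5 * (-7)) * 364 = -12740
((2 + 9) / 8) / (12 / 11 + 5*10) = 121 / 4496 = 0.03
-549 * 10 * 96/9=-58560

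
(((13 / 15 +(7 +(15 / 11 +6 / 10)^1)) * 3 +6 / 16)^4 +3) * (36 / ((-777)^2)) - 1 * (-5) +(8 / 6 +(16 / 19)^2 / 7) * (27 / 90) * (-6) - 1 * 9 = 9271595587199732121 / 226911990067840000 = 40.86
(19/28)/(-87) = -19/2436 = -0.01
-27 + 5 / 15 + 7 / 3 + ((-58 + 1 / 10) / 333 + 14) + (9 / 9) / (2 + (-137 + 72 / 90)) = -7831423 / 744810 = -10.51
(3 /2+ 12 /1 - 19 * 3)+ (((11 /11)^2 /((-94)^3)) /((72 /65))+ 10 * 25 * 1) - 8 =11870706463 /59802048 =198.50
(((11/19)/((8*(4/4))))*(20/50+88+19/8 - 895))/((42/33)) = -3892449/85120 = -45.73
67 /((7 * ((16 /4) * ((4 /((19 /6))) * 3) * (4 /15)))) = 6365 /2688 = 2.37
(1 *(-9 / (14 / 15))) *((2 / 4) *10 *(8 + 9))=-11475 / 14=-819.64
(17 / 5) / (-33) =-0.10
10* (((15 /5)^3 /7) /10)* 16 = 432 /7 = 61.71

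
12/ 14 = 0.86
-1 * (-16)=16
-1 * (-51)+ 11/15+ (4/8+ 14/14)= 1597/30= 53.23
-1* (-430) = 430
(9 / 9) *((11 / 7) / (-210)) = -11 / 1470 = -0.01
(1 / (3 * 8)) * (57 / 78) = 19 / 624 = 0.03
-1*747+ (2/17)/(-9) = -114293/153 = -747.01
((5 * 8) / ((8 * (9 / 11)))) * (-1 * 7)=-385 / 9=-42.78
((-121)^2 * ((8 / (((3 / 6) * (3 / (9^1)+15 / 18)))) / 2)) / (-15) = -234256 / 35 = -6693.03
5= 5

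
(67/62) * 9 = 603/62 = 9.73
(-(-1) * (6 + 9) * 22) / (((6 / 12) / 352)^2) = 163553280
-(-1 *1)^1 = 1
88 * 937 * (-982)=-80971792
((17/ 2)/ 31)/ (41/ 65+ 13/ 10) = 1105/ 7781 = 0.14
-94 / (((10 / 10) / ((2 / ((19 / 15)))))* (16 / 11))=-7755 / 76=-102.04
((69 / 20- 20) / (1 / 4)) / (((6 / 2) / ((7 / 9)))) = -2317 / 135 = -17.16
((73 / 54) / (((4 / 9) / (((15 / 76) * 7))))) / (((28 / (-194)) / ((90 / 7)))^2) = 6954427125 / 208544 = 33347.53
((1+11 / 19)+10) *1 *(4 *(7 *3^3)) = 166320 / 19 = 8753.68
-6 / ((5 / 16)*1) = -96 / 5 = -19.20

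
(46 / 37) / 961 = 46 / 35557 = 0.00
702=702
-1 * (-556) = 556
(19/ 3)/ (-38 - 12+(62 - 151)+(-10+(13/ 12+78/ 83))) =-6308/ 146389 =-0.04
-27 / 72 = -3 / 8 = -0.38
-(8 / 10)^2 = -16 / 25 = -0.64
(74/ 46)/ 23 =0.07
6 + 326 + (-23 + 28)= 337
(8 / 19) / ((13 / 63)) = 504 / 247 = 2.04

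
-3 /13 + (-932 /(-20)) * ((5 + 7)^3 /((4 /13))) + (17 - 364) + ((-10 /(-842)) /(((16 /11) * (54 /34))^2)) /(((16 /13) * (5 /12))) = 1779664353216773 /6809287680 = 261358.37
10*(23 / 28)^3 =60835 / 10976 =5.54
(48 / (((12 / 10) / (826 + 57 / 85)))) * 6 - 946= 3356734 / 17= 197454.94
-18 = -18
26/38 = 13/19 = 0.68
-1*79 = -79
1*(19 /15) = 1.27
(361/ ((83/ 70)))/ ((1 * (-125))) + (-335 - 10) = -347.44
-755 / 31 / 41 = -755 / 1271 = -0.59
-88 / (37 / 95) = -8360 / 37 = -225.95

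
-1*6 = -6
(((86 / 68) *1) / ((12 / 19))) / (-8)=-817 / 3264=-0.25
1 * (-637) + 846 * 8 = 6131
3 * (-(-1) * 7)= 21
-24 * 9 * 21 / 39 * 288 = -435456 / 13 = -33496.62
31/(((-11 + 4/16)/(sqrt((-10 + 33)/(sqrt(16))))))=-62 * sqrt(23)/43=-6.91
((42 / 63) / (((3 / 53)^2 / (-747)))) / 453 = -466294 / 1359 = -343.12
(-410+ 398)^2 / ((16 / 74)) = 666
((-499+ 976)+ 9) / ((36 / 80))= 1080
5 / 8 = 0.62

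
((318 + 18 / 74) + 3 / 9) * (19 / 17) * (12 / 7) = 2687512 / 4403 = 610.38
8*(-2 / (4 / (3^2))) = -36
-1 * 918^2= -842724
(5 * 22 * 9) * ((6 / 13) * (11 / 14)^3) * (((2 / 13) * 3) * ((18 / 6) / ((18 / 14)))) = 1976535 / 8281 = 238.68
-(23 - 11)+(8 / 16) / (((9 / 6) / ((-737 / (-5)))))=557 / 15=37.13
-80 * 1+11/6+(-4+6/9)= -163/2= -81.50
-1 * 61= -61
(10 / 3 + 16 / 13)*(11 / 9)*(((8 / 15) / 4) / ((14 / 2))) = 3916 / 36855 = 0.11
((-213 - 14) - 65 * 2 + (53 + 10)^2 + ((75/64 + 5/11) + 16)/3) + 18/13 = 99370405/27456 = 3619.26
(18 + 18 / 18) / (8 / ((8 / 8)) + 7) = 19 / 15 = 1.27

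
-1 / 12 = -0.08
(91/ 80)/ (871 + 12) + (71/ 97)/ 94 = 2922589/ 322047760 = 0.01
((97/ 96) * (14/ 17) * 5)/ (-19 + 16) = -3395/ 2448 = -1.39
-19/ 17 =-1.12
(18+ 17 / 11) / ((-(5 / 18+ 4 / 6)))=-3870 / 187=-20.70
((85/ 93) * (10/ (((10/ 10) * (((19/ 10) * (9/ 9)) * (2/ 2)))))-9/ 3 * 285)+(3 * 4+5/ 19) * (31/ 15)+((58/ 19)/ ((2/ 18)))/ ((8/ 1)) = -29028683/ 35340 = -821.41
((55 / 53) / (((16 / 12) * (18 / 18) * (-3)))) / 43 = -0.01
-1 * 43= -43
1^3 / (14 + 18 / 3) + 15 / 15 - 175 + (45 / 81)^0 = -3459 / 20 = -172.95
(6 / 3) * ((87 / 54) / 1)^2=841 / 162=5.19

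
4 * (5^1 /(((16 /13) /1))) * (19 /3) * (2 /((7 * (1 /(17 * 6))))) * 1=20995 /7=2999.29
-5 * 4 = -20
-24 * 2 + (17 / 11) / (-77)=-40673 / 847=-48.02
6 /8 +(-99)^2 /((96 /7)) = 22893 /32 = 715.41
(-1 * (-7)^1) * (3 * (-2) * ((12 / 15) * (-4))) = 672 / 5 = 134.40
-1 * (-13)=13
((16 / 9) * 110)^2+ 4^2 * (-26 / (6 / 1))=3091984 / 81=38172.64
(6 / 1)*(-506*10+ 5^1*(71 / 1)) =-28230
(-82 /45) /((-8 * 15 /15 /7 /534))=25543 /30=851.43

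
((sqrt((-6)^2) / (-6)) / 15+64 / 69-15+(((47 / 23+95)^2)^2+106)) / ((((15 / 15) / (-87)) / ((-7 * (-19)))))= -1435879875827343828 / 1399205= -1026211224107.51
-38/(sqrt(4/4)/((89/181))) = -3382/181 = -18.69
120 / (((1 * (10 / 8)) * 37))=96 / 37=2.59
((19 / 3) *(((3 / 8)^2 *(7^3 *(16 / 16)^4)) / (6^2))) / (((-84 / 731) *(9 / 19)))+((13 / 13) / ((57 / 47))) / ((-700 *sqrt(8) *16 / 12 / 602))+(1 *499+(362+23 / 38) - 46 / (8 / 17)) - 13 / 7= 6686244241 / 11031552 - 2021 *sqrt(2) / 15200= 605.91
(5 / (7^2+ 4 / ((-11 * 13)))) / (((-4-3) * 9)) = -715 / 441189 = -0.00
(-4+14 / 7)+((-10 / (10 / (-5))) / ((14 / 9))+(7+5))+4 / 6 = 583 / 42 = 13.88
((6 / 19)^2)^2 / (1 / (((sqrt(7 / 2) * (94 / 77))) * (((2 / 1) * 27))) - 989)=-16512564396672 / 1642177956515054921 - 36181728 * sqrt(14) / 1642177956515054921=-0.00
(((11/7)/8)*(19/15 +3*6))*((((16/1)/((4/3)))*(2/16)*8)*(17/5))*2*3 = 162129/175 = 926.45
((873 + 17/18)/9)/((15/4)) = 31462/1215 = 25.89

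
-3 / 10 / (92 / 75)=-45 / 184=-0.24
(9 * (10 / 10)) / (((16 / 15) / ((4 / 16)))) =135 / 64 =2.11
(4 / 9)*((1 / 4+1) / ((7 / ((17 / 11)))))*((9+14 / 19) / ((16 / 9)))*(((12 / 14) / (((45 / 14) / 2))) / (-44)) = -3145 / 386232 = -0.01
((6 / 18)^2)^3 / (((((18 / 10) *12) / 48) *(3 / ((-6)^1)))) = -40 / 6561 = -0.01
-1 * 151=-151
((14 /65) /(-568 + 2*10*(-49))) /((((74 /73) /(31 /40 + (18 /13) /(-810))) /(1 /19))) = -1849309 /331043824800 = -0.00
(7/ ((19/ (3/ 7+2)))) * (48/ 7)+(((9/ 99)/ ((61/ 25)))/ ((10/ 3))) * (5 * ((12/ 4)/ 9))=1098397/ 178486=6.15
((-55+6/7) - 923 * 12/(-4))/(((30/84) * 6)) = 19004/15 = 1266.93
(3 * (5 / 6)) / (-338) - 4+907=610423 / 676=902.99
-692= -692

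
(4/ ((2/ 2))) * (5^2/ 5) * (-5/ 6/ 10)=-5/ 3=-1.67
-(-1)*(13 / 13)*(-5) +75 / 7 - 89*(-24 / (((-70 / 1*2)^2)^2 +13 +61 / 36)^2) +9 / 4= 42651487612555535755711 / 5355343736105618075548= 7.96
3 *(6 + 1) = 21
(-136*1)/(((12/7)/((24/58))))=-32.83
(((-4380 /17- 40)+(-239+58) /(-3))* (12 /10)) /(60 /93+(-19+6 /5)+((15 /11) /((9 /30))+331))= -4127123 /4614276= -0.89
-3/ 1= -3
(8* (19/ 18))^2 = 5776/ 81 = 71.31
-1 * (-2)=2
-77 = -77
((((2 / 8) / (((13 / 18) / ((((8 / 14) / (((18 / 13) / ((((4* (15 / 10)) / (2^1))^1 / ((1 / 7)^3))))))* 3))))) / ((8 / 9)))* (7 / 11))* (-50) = -694575 / 44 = -15785.80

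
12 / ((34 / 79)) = 474 / 17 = 27.88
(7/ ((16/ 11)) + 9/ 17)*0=0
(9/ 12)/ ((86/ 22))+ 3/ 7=747/ 1204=0.62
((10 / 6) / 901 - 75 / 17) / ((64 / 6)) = -745 / 1802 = -0.41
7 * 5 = 35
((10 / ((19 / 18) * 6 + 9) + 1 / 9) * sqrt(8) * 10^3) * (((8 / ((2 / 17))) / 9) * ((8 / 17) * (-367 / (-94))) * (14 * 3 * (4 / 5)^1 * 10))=207821824000 * sqrt(2) / 29187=10069703.71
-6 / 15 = -2 / 5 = -0.40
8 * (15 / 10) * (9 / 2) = 54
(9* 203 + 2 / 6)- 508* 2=2434 / 3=811.33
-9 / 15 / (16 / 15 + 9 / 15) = -9 / 25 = -0.36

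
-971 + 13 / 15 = -970.13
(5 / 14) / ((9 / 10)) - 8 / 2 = -227 / 63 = -3.60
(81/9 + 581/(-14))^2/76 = 13.90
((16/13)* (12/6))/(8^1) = 4/13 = 0.31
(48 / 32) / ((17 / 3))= 9 / 34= 0.26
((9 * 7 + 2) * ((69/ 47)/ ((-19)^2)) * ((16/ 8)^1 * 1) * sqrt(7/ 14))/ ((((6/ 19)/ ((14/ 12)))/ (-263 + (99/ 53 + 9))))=-139843795 * sqrt(2)/ 567948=-348.22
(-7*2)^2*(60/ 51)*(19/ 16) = 4655/ 17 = 273.82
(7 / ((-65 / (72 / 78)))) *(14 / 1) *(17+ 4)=-24696 / 845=-29.23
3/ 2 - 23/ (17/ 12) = -501/ 34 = -14.74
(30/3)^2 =100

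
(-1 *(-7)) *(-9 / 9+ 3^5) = 1694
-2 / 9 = -0.22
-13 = -13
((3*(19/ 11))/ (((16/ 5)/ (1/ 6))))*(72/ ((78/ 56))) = 1995/ 143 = 13.95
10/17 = 0.59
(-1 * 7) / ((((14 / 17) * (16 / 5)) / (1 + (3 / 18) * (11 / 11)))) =-595 / 192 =-3.10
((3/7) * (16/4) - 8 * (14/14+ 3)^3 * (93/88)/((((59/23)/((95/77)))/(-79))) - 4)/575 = 1027290256/28734475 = 35.75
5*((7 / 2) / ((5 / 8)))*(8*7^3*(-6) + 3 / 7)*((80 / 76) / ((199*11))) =-9219600 / 41591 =-221.67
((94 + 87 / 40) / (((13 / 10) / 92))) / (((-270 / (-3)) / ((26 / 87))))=88481 / 3915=22.60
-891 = -891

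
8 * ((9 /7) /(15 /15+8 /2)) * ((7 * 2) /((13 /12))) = 1728 /65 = 26.58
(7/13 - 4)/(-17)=0.20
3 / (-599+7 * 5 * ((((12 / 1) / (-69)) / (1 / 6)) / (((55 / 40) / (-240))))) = 759 / 1461253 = 0.00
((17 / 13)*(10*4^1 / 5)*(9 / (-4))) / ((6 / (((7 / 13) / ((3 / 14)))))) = -1666 / 169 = -9.86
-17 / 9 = -1.89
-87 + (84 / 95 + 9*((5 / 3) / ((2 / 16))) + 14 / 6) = 10322 / 285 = 36.22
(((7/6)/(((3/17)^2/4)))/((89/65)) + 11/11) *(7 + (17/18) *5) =55997923/43254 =1294.63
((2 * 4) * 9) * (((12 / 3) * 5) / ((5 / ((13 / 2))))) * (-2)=-3744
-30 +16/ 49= -1454/ 49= -29.67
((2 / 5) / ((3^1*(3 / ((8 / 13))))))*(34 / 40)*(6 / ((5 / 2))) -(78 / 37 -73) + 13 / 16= 207099899 / 2886000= 71.76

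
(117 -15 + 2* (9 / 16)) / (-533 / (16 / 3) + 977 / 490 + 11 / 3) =-1212750 / 1108697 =-1.09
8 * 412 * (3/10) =4944/5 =988.80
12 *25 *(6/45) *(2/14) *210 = 1200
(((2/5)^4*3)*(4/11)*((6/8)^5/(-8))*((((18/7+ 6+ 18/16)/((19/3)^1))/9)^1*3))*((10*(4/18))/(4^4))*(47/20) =-2067201/239697920000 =-0.00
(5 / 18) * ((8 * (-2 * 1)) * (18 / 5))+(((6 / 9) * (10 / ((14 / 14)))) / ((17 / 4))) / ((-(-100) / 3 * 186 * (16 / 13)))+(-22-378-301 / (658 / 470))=-39904427 / 63240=-631.00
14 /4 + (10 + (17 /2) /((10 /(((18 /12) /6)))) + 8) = 21.71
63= 63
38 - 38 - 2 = -2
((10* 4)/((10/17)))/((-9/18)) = -136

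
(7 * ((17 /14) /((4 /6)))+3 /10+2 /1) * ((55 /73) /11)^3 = 7525 /1556068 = 0.00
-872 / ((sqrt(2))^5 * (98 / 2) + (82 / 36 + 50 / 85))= 234011664 / 7193472023 - 16003516032 * sqrt(2) / 7193472023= -3.11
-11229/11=-1020.82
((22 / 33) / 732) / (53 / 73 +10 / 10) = 73 / 138348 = 0.00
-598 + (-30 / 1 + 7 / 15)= -9413 / 15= -627.53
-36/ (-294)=6/ 49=0.12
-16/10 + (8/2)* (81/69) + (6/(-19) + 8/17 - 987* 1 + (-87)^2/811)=-29353906242/30124595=-974.42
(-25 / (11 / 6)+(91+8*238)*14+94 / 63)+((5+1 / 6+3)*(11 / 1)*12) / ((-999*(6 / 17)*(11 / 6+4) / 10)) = 2147122042 / 76923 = 27912.61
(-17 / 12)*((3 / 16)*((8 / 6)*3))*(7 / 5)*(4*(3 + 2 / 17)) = -371 / 20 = -18.55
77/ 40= 1.92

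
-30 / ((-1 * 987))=10 / 329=0.03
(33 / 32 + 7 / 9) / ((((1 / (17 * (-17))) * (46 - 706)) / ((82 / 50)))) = 6173329 / 4752000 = 1.30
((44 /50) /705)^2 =0.00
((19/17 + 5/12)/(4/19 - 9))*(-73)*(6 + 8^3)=112439929/17034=6600.91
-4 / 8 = -1 / 2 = -0.50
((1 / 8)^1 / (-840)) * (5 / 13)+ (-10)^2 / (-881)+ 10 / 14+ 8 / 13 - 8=-6.78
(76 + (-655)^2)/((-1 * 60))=-429101/60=-7151.68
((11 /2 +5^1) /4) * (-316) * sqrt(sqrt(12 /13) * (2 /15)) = -553 * 39^(3 /4) * sqrt(5) /65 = -296.89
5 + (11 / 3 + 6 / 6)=29 / 3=9.67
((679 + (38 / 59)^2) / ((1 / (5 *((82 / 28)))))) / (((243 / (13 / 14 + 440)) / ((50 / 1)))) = 74821978499875 / 82896534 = 902594.78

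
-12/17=-0.71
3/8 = 0.38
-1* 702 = -702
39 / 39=1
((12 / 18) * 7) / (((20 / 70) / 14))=686 / 3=228.67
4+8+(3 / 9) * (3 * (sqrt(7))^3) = 12+7 * sqrt(7) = 30.52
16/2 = 8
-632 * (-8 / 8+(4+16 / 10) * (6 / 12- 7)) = 118184 / 5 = 23636.80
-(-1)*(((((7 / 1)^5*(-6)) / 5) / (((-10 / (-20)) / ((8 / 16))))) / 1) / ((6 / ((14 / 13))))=-235298 / 65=-3619.97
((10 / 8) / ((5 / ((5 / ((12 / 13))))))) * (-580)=-9425 / 12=-785.42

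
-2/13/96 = -1/624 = -0.00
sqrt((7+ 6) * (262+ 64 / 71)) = 3 * sqrt(1914302) / 71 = 58.46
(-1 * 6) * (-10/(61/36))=2160/61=35.41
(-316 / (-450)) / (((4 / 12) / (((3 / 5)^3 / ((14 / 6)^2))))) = 12798 / 153125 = 0.08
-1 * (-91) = 91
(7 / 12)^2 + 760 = 109489 / 144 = 760.34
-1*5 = -5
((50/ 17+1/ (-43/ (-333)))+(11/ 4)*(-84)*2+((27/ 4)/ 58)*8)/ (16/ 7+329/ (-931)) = -1269841706/ 5448143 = -233.08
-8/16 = -1/2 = -0.50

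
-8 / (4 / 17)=-34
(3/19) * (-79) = -237/19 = -12.47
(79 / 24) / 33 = 79 / 792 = 0.10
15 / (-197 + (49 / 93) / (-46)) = -12834 / 168563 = -0.08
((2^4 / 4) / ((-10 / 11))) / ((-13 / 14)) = 308 / 65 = 4.74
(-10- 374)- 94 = -478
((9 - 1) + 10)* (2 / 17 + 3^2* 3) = 8298 / 17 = 488.12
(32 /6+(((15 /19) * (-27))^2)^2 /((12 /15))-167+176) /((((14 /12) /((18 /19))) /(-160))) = -581163011405280 /17332693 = -33529873.94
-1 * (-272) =272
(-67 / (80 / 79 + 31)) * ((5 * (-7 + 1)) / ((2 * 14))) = 26465 / 11802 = 2.24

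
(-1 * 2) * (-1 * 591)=1182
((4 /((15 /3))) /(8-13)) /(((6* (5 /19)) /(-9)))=114 /125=0.91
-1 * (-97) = 97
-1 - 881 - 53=-935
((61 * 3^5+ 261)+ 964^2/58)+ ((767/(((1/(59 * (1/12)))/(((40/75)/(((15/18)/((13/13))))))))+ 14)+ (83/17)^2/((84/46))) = 295214326583/8800050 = 33546.89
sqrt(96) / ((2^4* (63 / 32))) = 8* sqrt(6) / 63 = 0.31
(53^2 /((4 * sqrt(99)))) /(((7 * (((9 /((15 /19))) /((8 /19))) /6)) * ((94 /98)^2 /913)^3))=2183537027.02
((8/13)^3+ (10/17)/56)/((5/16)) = 1018788/1307215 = 0.78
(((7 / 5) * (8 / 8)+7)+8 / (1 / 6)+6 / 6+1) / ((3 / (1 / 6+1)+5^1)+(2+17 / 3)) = 3.83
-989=-989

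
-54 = -54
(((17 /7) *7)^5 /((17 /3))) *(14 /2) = 1753941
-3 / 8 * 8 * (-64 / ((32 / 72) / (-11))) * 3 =-14256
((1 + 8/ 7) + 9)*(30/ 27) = 260/ 21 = 12.38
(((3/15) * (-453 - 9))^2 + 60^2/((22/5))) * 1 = 9355.94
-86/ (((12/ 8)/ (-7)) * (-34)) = -602/ 51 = -11.80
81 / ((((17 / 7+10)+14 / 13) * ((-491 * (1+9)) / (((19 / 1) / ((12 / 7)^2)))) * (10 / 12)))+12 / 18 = 475888799 / 724126800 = 0.66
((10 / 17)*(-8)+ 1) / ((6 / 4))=-42 / 17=-2.47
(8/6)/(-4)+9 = 26/3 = 8.67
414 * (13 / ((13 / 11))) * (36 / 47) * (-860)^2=121252982400 / 47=2579850689.36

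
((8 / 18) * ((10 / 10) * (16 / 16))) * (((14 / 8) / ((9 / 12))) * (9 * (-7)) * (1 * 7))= -1372 / 3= -457.33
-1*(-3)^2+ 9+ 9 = 9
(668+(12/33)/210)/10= 66.80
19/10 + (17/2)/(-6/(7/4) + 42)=229/108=2.12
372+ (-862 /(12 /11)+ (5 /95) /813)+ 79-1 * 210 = -16965953 /30894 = -549.17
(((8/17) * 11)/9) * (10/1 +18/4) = 1276/153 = 8.34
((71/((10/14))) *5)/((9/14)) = 6958/9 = 773.11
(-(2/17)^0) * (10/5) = -2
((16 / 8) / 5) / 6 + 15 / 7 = 232 / 105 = 2.21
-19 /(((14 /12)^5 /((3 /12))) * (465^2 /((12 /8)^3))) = -13851 /403788175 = -0.00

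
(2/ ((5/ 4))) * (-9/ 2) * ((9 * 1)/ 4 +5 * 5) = -981/ 5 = -196.20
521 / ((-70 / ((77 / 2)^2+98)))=-470463 / 40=-11761.58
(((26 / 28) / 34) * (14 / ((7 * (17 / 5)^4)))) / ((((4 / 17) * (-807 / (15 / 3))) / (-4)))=40625 / 943620258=0.00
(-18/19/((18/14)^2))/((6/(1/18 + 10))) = -8869/9234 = -0.96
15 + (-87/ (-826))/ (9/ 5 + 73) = 4634295/ 308924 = 15.00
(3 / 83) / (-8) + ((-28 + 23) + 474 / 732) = -4.36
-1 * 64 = -64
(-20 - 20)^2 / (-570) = -160 / 57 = -2.81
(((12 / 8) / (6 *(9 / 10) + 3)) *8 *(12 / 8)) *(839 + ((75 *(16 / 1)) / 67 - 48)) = 812955 / 469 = 1733.38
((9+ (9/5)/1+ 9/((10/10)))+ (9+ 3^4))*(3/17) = 1647/85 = 19.38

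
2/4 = 1/2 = 0.50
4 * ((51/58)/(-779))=-102/22591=-0.00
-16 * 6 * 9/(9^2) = -32/3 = -10.67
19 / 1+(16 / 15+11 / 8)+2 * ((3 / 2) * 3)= 3653 / 120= 30.44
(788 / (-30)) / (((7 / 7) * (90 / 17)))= -3349 / 675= -4.96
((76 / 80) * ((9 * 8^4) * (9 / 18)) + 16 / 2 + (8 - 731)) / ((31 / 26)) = 2183402 / 155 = 14086.46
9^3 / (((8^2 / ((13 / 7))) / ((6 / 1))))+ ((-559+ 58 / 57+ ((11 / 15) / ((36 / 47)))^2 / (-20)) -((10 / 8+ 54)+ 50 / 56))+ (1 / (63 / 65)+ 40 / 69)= -8663781508301 / 17840088000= -485.64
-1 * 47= -47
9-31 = -22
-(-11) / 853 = 11 / 853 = 0.01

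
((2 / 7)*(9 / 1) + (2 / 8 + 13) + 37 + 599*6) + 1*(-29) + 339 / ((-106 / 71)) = 5031881 / 1484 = 3390.76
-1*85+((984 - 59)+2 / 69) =57962 / 69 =840.03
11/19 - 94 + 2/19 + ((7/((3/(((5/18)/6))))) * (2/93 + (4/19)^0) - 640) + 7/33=-4616089939/6297588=-732.99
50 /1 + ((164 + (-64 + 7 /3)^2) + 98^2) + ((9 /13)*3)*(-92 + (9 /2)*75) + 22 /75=82666091 /5850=14130.96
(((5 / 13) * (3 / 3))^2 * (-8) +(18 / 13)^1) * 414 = 14076 / 169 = 83.29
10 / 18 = 5 / 9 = 0.56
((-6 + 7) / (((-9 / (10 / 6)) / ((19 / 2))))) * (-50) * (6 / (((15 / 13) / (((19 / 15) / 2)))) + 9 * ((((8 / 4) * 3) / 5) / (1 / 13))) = 1023815 / 81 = 12639.69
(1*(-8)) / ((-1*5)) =8 / 5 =1.60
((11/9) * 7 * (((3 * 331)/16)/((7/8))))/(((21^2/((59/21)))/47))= 181.70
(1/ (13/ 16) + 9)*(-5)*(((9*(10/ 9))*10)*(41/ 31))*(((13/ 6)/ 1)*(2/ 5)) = -545300/ 93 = -5863.44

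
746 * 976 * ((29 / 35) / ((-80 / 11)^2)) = 79840277 / 7000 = 11405.75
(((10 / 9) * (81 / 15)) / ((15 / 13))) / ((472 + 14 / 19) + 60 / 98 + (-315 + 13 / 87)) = 1052961 / 32094760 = 0.03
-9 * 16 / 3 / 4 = -12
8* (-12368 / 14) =-49472 / 7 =-7067.43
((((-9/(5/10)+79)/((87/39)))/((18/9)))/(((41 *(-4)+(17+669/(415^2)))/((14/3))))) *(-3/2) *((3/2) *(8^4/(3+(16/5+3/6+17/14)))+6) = 509.35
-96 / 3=-32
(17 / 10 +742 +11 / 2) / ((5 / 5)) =3746 / 5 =749.20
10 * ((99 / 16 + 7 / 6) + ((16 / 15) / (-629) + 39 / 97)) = 113550553 / 1464312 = 77.55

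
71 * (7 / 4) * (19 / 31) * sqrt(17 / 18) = 9443 * sqrt(34) / 744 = 74.01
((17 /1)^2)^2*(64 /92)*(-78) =-104234208 /23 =-4531922.09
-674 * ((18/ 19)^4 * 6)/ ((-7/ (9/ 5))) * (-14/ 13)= -7641412992/ 8470865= -902.08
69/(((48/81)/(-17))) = -1979.44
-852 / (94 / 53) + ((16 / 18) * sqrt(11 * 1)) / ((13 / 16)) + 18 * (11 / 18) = -465.75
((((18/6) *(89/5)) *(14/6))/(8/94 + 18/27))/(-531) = -29281/93810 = -0.31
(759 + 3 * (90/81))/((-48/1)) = -2287/144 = -15.88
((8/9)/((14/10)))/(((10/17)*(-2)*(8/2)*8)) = -17/1008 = -0.02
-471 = -471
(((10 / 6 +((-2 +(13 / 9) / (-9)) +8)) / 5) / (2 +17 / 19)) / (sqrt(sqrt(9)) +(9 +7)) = 184832 / 5635575- 11552 * sqrt(3) / 5635575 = 0.03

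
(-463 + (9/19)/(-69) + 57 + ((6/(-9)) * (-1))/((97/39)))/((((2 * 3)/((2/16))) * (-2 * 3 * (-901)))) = -17198863/10999436832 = -0.00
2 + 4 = 6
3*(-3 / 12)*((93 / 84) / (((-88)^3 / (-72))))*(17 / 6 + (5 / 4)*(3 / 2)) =-0.00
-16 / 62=-8 / 31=-0.26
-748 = -748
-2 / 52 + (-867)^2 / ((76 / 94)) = 229640980 / 247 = 929720.57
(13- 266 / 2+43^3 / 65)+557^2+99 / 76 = 1538086227 / 4940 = 311353.49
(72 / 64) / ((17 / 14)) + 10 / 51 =229 / 204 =1.12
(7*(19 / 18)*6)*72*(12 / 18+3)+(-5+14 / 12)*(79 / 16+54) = 1101895 / 96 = 11478.07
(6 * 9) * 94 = 5076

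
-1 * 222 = -222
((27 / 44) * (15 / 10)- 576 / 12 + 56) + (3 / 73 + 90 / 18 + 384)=397.96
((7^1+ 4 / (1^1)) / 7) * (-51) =-561 / 7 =-80.14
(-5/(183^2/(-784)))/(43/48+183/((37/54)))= 2320640/5312773101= 0.00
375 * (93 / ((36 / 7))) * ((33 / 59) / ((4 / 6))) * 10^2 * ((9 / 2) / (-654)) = -201403125 / 51448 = -3914.69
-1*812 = -812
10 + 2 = 12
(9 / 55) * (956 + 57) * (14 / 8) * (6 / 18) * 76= 404187 / 55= 7348.85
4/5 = 0.80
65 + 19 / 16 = 1059 / 16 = 66.19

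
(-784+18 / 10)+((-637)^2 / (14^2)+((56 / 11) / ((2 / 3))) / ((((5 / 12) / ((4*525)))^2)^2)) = 1084005354701083371 / 220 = 4927297066823106.23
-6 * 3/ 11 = -18/ 11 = -1.64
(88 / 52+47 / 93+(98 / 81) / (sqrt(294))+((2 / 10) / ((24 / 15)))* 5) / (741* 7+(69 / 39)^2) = 1183* sqrt(6) / 213143076+354913 / 652586208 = 0.00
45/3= 15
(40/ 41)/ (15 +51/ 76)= 3040/ 48831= 0.06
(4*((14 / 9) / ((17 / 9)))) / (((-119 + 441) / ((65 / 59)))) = 260 / 23069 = 0.01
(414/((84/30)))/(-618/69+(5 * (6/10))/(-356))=-1694916/102767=-16.49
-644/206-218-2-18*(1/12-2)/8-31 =-249.81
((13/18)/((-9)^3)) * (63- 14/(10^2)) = -40859/656100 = -0.06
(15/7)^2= 225/49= 4.59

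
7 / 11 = 0.64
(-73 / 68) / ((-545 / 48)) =876 / 9265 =0.09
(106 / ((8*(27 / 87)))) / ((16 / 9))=1537 / 64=24.02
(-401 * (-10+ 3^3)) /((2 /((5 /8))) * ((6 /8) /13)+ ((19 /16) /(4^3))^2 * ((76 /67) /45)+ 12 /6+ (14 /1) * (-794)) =70042862223360 /114191497601969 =0.61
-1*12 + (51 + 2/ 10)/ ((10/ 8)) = 724/ 25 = 28.96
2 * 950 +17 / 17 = 1901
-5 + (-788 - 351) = -1144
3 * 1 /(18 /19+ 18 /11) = 209 /180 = 1.16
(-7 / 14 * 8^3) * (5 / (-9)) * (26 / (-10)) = -3328 / 9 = -369.78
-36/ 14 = -18/ 7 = -2.57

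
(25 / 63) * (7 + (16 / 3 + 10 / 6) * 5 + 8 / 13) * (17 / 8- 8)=-325475 / 3276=-99.35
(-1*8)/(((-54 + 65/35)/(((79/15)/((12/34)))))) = 37604/16425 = 2.29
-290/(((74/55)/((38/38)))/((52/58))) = -7150/37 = -193.24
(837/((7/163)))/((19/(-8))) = -1091448/133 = -8206.38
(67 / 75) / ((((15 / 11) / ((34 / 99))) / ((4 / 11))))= 9112 / 111375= 0.08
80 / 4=20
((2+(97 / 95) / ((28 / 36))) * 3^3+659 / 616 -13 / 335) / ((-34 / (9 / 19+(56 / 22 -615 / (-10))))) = -9567046679871 / 55722978080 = -171.69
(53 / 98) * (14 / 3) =53 / 21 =2.52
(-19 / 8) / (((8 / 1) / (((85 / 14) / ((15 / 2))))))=-323 / 1344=-0.24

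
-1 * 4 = -4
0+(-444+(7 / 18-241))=-12323 / 18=-684.61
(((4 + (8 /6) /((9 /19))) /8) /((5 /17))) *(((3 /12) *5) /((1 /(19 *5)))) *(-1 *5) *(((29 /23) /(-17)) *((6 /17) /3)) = 13775 /918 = 15.01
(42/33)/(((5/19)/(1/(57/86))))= 1204/165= 7.30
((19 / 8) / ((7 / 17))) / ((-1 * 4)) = -323 / 224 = -1.44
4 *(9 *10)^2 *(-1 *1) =-32400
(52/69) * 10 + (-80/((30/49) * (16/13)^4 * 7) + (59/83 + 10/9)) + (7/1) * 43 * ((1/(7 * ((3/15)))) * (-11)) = -332693916073/140746752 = -2363.78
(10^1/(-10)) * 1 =-1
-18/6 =-3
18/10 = 9/5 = 1.80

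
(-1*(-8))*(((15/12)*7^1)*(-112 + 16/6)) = -22960/3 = -7653.33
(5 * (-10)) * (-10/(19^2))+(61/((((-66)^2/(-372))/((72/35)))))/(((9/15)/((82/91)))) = -409280556/27824797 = -14.71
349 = 349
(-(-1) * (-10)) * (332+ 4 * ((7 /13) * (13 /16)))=-6675 /2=-3337.50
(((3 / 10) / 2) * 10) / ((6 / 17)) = 17 / 4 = 4.25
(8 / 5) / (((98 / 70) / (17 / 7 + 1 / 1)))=192 / 49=3.92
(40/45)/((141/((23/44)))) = 46/13959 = 0.00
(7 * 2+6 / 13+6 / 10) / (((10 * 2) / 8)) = 1958 / 325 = 6.02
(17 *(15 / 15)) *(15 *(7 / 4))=1785 / 4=446.25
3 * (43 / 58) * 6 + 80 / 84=8707 / 609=14.30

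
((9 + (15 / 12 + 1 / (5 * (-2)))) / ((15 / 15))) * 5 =203 / 4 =50.75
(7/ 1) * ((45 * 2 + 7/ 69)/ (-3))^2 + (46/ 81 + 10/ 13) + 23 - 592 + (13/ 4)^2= 51310777301/ 8912592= 5757.11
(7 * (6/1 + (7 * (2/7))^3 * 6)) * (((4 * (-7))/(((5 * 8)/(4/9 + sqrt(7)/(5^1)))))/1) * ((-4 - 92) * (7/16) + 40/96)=24451/5 + 220059 * sqrt(7)/100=10712.41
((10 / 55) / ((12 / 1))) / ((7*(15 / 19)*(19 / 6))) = 1 / 1155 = 0.00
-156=-156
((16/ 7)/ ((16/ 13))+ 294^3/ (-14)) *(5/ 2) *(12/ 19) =-20062230/ 7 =-2866032.86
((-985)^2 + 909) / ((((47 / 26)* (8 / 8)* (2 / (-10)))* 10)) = -12624742 / 47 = -268611.53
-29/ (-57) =29/ 57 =0.51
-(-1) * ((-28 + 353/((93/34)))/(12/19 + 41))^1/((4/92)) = 4106926/73563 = 55.83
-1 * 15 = -15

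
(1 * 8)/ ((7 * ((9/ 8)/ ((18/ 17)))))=128/ 119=1.08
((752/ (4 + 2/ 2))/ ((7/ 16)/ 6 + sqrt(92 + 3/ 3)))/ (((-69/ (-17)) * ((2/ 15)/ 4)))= -17181696/ 19711897 + 235634688 * sqrt(93)/ 19711897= 114.41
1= 1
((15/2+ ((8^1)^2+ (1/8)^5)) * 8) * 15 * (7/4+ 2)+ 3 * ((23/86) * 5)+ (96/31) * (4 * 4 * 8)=711442838421/21839872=32575.41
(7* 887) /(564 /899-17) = -5581891 /14719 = -379.23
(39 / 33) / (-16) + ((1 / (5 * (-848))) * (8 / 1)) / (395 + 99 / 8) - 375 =-57011137959 / 151999760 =-375.07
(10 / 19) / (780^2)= 1 / 1155960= 0.00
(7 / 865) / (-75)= -7 / 64875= -0.00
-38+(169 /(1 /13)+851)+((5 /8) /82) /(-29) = 57262235 /19024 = 3010.00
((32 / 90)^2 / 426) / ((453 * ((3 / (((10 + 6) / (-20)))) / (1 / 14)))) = -256 / 20515973625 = -0.00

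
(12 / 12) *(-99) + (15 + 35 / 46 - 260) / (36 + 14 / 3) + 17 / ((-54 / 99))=-2292601 / 16836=-136.17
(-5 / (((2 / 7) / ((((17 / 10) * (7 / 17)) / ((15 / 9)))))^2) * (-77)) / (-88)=-151263 / 16000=-9.45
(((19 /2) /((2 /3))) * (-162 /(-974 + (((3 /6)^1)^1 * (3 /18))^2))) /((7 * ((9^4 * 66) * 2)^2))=19 /42088704709590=0.00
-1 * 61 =-61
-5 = -5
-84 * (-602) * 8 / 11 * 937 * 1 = 379057728 / 11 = 34459793.45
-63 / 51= -21 / 17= -1.24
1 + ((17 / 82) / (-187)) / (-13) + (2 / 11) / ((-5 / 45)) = -7461 / 11726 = -0.64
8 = 8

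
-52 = -52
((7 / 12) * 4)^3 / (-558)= -343 / 15066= -0.02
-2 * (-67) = 134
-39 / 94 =-0.41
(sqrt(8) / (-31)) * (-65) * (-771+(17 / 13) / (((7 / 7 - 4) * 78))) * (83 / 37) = -973340585 * sqrt(2) / 134199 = -10257.24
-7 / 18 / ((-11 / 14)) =49 / 99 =0.49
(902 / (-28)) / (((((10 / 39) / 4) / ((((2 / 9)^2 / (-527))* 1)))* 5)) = 23452 / 2490075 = 0.01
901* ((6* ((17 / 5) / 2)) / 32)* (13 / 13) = 45951 / 160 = 287.19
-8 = -8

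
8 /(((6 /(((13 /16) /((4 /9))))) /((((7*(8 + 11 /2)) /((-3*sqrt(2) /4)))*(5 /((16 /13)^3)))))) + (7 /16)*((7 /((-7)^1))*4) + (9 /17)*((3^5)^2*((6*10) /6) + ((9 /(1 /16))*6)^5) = 17332899292667185 /68-26990145*sqrt(2) /65536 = 254895577832758.53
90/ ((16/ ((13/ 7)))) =585/ 56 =10.45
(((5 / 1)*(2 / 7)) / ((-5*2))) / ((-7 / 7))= 1 / 7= 0.14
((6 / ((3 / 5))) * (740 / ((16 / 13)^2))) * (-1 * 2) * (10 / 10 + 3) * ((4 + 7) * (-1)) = 1719575 / 4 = 429893.75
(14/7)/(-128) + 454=29055/64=453.98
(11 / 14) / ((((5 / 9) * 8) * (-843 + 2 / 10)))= -99 / 471968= -0.00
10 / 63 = 0.16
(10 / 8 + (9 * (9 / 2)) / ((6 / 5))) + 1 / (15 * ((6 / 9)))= 351 / 10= 35.10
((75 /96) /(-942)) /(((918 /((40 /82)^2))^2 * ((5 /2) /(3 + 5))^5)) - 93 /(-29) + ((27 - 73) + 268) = 1831307983966749821 /8131669199118819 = 225.21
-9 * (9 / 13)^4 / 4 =-59049 / 114244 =-0.52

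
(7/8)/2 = 7/16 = 0.44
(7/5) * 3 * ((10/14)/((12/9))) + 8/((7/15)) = 19.39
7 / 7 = 1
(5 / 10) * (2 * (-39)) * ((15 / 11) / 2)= -585 / 22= -26.59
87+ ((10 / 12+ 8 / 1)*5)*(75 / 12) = 8713 / 24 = 363.04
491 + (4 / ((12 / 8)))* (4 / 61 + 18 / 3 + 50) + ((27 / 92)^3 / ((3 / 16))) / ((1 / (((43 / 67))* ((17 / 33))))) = 640.55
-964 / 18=-482 / 9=-53.56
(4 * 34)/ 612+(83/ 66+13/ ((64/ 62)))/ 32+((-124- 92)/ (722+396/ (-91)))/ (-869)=171398367931/ 261508211712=0.66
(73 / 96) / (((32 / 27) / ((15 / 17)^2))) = 147825 / 295936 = 0.50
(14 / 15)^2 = 196 / 225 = 0.87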